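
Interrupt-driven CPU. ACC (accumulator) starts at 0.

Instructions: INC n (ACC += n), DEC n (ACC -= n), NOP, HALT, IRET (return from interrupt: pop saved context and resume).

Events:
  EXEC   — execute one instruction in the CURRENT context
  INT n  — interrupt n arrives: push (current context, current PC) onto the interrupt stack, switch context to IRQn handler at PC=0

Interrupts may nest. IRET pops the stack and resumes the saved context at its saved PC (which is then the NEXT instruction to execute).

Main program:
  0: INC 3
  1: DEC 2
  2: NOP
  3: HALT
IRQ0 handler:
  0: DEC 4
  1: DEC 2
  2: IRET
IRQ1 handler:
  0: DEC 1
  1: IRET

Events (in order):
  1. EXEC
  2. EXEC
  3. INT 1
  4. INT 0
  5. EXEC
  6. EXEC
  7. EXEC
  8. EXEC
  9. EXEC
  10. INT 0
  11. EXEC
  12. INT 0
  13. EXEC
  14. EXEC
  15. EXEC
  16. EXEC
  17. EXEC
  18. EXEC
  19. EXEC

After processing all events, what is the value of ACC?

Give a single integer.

Answer: -18

Derivation:
Event 1 (EXEC): [MAIN] PC=0: INC 3 -> ACC=3
Event 2 (EXEC): [MAIN] PC=1: DEC 2 -> ACC=1
Event 3 (INT 1): INT 1 arrives: push (MAIN, PC=2), enter IRQ1 at PC=0 (depth now 1)
Event 4 (INT 0): INT 0 arrives: push (IRQ1, PC=0), enter IRQ0 at PC=0 (depth now 2)
Event 5 (EXEC): [IRQ0] PC=0: DEC 4 -> ACC=-3
Event 6 (EXEC): [IRQ0] PC=1: DEC 2 -> ACC=-5
Event 7 (EXEC): [IRQ0] PC=2: IRET -> resume IRQ1 at PC=0 (depth now 1)
Event 8 (EXEC): [IRQ1] PC=0: DEC 1 -> ACC=-6
Event 9 (EXEC): [IRQ1] PC=1: IRET -> resume MAIN at PC=2 (depth now 0)
Event 10 (INT 0): INT 0 arrives: push (MAIN, PC=2), enter IRQ0 at PC=0 (depth now 1)
Event 11 (EXEC): [IRQ0] PC=0: DEC 4 -> ACC=-10
Event 12 (INT 0): INT 0 arrives: push (IRQ0, PC=1), enter IRQ0 at PC=0 (depth now 2)
Event 13 (EXEC): [IRQ0] PC=0: DEC 4 -> ACC=-14
Event 14 (EXEC): [IRQ0] PC=1: DEC 2 -> ACC=-16
Event 15 (EXEC): [IRQ0] PC=2: IRET -> resume IRQ0 at PC=1 (depth now 1)
Event 16 (EXEC): [IRQ0] PC=1: DEC 2 -> ACC=-18
Event 17 (EXEC): [IRQ0] PC=2: IRET -> resume MAIN at PC=2 (depth now 0)
Event 18 (EXEC): [MAIN] PC=2: NOP
Event 19 (EXEC): [MAIN] PC=3: HALT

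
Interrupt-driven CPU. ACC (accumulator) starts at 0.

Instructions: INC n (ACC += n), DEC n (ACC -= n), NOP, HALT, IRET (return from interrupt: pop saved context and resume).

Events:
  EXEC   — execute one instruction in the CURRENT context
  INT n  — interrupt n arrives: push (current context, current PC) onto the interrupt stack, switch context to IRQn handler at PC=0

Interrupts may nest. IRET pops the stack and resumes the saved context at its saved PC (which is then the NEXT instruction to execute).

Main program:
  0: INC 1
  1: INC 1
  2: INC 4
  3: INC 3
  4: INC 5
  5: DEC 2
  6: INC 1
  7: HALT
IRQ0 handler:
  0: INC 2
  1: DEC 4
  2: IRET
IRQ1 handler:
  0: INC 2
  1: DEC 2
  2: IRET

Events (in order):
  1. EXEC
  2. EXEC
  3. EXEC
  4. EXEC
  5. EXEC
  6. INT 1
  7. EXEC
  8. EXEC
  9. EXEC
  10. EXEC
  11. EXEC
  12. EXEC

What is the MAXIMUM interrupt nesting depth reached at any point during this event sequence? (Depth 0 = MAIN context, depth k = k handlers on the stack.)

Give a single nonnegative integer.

Event 1 (EXEC): [MAIN] PC=0: INC 1 -> ACC=1 [depth=0]
Event 2 (EXEC): [MAIN] PC=1: INC 1 -> ACC=2 [depth=0]
Event 3 (EXEC): [MAIN] PC=2: INC 4 -> ACC=6 [depth=0]
Event 4 (EXEC): [MAIN] PC=3: INC 3 -> ACC=9 [depth=0]
Event 5 (EXEC): [MAIN] PC=4: INC 5 -> ACC=14 [depth=0]
Event 6 (INT 1): INT 1 arrives: push (MAIN, PC=5), enter IRQ1 at PC=0 (depth now 1) [depth=1]
Event 7 (EXEC): [IRQ1] PC=0: INC 2 -> ACC=16 [depth=1]
Event 8 (EXEC): [IRQ1] PC=1: DEC 2 -> ACC=14 [depth=1]
Event 9 (EXEC): [IRQ1] PC=2: IRET -> resume MAIN at PC=5 (depth now 0) [depth=0]
Event 10 (EXEC): [MAIN] PC=5: DEC 2 -> ACC=12 [depth=0]
Event 11 (EXEC): [MAIN] PC=6: INC 1 -> ACC=13 [depth=0]
Event 12 (EXEC): [MAIN] PC=7: HALT [depth=0]
Max depth observed: 1

Answer: 1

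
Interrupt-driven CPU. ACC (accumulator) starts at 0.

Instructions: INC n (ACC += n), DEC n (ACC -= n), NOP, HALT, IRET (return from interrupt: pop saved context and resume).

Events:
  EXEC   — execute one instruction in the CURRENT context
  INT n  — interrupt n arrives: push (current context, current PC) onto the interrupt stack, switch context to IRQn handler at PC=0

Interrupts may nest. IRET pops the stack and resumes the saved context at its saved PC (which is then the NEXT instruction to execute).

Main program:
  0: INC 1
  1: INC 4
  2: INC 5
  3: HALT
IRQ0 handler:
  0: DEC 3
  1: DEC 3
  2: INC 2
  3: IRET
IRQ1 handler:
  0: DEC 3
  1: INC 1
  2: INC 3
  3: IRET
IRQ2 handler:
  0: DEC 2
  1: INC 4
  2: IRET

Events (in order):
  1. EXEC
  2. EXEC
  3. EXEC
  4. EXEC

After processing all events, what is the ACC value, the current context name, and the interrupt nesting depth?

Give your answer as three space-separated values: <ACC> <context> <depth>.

Event 1 (EXEC): [MAIN] PC=0: INC 1 -> ACC=1
Event 2 (EXEC): [MAIN] PC=1: INC 4 -> ACC=5
Event 3 (EXEC): [MAIN] PC=2: INC 5 -> ACC=10
Event 4 (EXEC): [MAIN] PC=3: HALT

Answer: 10 MAIN 0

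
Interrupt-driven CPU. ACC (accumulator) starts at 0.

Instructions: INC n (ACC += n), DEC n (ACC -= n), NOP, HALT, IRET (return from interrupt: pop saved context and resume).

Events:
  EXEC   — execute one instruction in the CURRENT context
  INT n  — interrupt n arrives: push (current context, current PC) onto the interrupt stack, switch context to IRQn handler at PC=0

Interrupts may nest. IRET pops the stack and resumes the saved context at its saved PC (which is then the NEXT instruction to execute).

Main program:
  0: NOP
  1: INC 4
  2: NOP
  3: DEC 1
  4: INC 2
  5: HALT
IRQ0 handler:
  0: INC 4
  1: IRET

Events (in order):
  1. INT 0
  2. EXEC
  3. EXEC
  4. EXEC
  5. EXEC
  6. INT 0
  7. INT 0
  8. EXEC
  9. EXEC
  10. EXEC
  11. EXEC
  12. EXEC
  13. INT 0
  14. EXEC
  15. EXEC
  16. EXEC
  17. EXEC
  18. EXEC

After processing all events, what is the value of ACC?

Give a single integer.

Answer: 21

Derivation:
Event 1 (INT 0): INT 0 arrives: push (MAIN, PC=0), enter IRQ0 at PC=0 (depth now 1)
Event 2 (EXEC): [IRQ0] PC=0: INC 4 -> ACC=4
Event 3 (EXEC): [IRQ0] PC=1: IRET -> resume MAIN at PC=0 (depth now 0)
Event 4 (EXEC): [MAIN] PC=0: NOP
Event 5 (EXEC): [MAIN] PC=1: INC 4 -> ACC=8
Event 6 (INT 0): INT 0 arrives: push (MAIN, PC=2), enter IRQ0 at PC=0 (depth now 1)
Event 7 (INT 0): INT 0 arrives: push (IRQ0, PC=0), enter IRQ0 at PC=0 (depth now 2)
Event 8 (EXEC): [IRQ0] PC=0: INC 4 -> ACC=12
Event 9 (EXEC): [IRQ0] PC=1: IRET -> resume IRQ0 at PC=0 (depth now 1)
Event 10 (EXEC): [IRQ0] PC=0: INC 4 -> ACC=16
Event 11 (EXEC): [IRQ0] PC=1: IRET -> resume MAIN at PC=2 (depth now 0)
Event 12 (EXEC): [MAIN] PC=2: NOP
Event 13 (INT 0): INT 0 arrives: push (MAIN, PC=3), enter IRQ0 at PC=0 (depth now 1)
Event 14 (EXEC): [IRQ0] PC=0: INC 4 -> ACC=20
Event 15 (EXEC): [IRQ0] PC=1: IRET -> resume MAIN at PC=3 (depth now 0)
Event 16 (EXEC): [MAIN] PC=3: DEC 1 -> ACC=19
Event 17 (EXEC): [MAIN] PC=4: INC 2 -> ACC=21
Event 18 (EXEC): [MAIN] PC=5: HALT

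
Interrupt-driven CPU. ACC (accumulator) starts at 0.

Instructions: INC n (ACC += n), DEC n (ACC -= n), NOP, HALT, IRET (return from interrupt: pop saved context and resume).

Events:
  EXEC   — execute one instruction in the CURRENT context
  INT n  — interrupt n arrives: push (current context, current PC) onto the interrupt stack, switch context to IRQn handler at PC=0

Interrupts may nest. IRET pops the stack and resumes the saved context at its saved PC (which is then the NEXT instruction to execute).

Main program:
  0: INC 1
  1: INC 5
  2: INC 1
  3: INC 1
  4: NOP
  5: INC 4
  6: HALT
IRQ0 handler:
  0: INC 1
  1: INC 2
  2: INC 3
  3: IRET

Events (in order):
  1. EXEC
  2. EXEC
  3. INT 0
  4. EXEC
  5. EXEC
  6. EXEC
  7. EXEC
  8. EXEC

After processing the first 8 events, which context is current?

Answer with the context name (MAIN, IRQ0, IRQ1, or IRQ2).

Event 1 (EXEC): [MAIN] PC=0: INC 1 -> ACC=1
Event 2 (EXEC): [MAIN] PC=1: INC 5 -> ACC=6
Event 3 (INT 0): INT 0 arrives: push (MAIN, PC=2), enter IRQ0 at PC=0 (depth now 1)
Event 4 (EXEC): [IRQ0] PC=0: INC 1 -> ACC=7
Event 5 (EXEC): [IRQ0] PC=1: INC 2 -> ACC=9
Event 6 (EXEC): [IRQ0] PC=2: INC 3 -> ACC=12
Event 7 (EXEC): [IRQ0] PC=3: IRET -> resume MAIN at PC=2 (depth now 0)
Event 8 (EXEC): [MAIN] PC=2: INC 1 -> ACC=13

Answer: MAIN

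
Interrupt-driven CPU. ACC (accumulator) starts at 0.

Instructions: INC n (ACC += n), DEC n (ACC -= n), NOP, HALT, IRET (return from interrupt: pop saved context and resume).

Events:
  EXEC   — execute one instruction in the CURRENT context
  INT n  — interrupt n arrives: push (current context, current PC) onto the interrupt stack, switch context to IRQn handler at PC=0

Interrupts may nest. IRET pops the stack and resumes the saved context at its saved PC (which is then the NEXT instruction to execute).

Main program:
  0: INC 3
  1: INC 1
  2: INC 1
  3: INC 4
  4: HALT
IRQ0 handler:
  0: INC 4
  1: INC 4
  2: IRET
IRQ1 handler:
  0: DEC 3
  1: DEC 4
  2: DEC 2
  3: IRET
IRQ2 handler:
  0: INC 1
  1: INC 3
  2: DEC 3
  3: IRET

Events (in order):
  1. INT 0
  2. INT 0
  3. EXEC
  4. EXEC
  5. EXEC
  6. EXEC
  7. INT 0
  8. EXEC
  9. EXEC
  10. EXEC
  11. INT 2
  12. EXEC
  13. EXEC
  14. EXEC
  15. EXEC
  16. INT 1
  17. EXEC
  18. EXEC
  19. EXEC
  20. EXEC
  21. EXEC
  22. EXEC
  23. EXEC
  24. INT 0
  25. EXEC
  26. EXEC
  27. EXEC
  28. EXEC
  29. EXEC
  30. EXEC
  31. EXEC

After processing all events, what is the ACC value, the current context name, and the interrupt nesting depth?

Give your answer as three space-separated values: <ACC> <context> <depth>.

Answer: 33 MAIN 0

Derivation:
Event 1 (INT 0): INT 0 arrives: push (MAIN, PC=0), enter IRQ0 at PC=0 (depth now 1)
Event 2 (INT 0): INT 0 arrives: push (IRQ0, PC=0), enter IRQ0 at PC=0 (depth now 2)
Event 3 (EXEC): [IRQ0] PC=0: INC 4 -> ACC=4
Event 4 (EXEC): [IRQ0] PC=1: INC 4 -> ACC=8
Event 5 (EXEC): [IRQ0] PC=2: IRET -> resume IRQ0 at PC=0 (depth now 1)
Event 6 (EXEC): [IRQ0] PC=0: INC 4 -> ACC=12
Event 7 (INT 0): INT 0 arrives: push (IRQ0, PC=1), enter IRQ0 at PC=0 (depth now 2)
Event 8 (EXEC): [IRQ0] PC=0: INC 4 -> ACC=16
Event 9 (EXEC): [IRQ0] PC=1: INC 4 -> ACC=20
Event 10 (EXEC): [IRQ0] PC=2: IRET -> resume IRQ0 at PC=1 (depth now 1)
Event 11 (INT 2): INT 2 arrives: push (IRQ0, PC=1), enter IRQ2 at PC=0 (depth now 2)
Event 12 (EXEC): [IRQ2] PC=0: INC 1 -> ACC=21
Event 13 (EXEC): [IRQ2] PC=1: INC 3 -> ACC=24
Event 14 (EXEC): [IRQ2] PC=2: DEC 3 -> ACC=21
Event 15 (EXEC): [IRQ2] PC=3: IRET -> resume IRQ0 at PC=1 (depth now 1)
Event 16 (INT 1): INT 1 arrives: push (IRQ0, PC=1), enter IRQ1 at PC=0 (depth now 2)
Event 17 (EXEC): [IRQ1] PC=0: DEC 3 -> ACC=18
Event 18 (EXEC): [IRQ1] PC=1: DEC 4 -> ACC=14
Event 19 (EXEC): [IRQ1] PC=2: DEC 2 -> ACC=12
Event 20 (EXEC): [IRQ1] PC=3: IRET -> resume IRQ0 at PC=1 (depth now 1)
Event 21 (EXEC): [IRQ0] PC=1: INC 4 -> ACC=16
Event 22 (EXEC): [IRQ0] PC=2: IRET -> resume MAIN at PC=0 (depth now 0)
Event 23 (EXEC): [MAIN] PC=0: INC 3 -> ACC=19
Event 24 (INT 0): INT 0 arrives: push (MAIN, PC=1), enter IRQ0 at PC=0 (depth now 1)
Event 25 (EXEC): [IRQ0] PC=0: INC 4 -> ACC=23
Event 26 (EXEC): [IRQ0] PC=1: INC 4 -> ACC=27
Event 27 (EXEC): [IRQ0] PC=2: IRET -> resume MAIN at PC=1 (depth now 0)
Event 28 (EXEC): [MAIN] PC=1: INC 1 -> ACC=28
Event 29 (EXEC): [MAIN] PC=2: INC 1 -> ACC=29
Event 30 (EXEC): [MAIN] PC=3: INC 4 -> ACC=33
Event 31 (EXEC): [MAIN] PC=4: HALT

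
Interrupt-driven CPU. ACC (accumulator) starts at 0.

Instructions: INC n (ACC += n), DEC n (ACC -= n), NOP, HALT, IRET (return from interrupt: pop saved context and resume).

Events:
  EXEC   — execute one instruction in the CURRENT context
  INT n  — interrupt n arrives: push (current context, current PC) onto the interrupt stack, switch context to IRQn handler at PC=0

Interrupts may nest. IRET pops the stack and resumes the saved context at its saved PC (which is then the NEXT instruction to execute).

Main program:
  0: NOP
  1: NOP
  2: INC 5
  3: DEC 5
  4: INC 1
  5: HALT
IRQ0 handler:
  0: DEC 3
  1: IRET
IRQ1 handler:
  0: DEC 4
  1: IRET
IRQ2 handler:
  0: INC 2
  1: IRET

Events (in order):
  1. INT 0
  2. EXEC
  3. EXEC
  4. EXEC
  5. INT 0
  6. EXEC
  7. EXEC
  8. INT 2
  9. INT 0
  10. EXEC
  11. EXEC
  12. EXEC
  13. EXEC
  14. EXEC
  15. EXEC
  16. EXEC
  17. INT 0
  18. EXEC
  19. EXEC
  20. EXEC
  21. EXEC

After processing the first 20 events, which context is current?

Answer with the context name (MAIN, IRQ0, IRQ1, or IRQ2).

Event 1 (INT 0): INT 0 arrives: push (MAIN, PC=0), enter IRQ0 at PC=0 (depth now 1)
Event 2 (EXEC): [IRQ0] PC=0: DEC 3 -> ACC=-3
Event 3 (EXEC): [IRQ0] PC=1: IRET -> resume MAIN at PC=0 (depth now 0)
Event 4 (EXEC): [MAIN] PC=0: NOP
Event 5 (INT 0): INT 0 arrives: push (MAIN, PC=1), enter IRQ0 at PC=0 (depth now 1)
Event 6 (EXEC): [IRQ0] PC=0: DEC 3 -> ACC=-6
Event 7 (EXEC): [IRQ0] PC=1: IRET -> resume MAIN at PC=1 (depth now 0)
Event 8 (INT 2): INT 2 arrives: push (MAIN, PC=1), enter IRQ2 at PC=0 (depth now 1)
Event 9 (INT 0): INT 0 arrives: push (IRQ2, PC=0), enter IRQ0 at PC=0 (depth now 2)
Event 10 (EXEC): [IRQ0] PC=0: DEC 3 -> ACC=-9
Event 11 (EXEC): [IRQ0] PC=1: IRET -> resume IRQ2 at PC=0 (depth now 1)
Event 12 (EXEC): [IRQ2] PC=0: INC 2 -> ACC=-7
Event 13 (EXEC): [IRQ2] PC=1: IRET -> resume MAIN at PC=1 (depth now 0)
Event 14 (EXEC): [MAIN] PC=1: NOP
Event 15 (EXEC): [MAIN] PC=2: INC 5 -> ACC=-2
Event 16 (EXEC): [MAIN] PC=3: DEC 5 -> ACC=-7
Event 17 (INT 0): INT 0 arrives: push (MAIN, PC=4), enter IRQ0 at PC=0 (depth now 1)
Event 18 (EXEC): [IRQ0] PC=0: DEC 3 -> ACC=-10
Event 19 (EXEC): [IRQ0] PC=1: IRET -> resume MAIN at PC=4 (depth now 0)
Event 20 (EXEC): [MAIN] PC=4: INC 1 -> ACC=-9

Answer: MAIN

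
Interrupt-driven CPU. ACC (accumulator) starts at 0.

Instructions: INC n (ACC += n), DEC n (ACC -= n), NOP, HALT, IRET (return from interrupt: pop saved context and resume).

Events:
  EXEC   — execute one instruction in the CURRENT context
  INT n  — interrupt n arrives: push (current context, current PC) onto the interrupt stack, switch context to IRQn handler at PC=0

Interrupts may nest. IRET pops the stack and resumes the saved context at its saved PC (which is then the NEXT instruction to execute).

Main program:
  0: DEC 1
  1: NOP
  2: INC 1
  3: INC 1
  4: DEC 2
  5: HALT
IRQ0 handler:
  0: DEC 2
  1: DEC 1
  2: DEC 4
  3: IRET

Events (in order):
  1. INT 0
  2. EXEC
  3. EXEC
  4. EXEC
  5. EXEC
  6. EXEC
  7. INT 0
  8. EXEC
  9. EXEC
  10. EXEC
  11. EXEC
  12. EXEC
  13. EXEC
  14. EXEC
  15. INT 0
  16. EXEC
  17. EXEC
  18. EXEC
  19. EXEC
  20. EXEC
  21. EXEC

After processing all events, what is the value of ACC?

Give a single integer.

Answer: -22

Derivation:
Event 1 (INT 0): INT 0 arrives: push (MAIN, PC=0), enter IRQ0 at PC=0 (depth now 1)
Event 2 (EXEC): [IRQ0] PC=0: DEC 2 -> ACC=-2
Event 3 (EXEC): [IRQ0] PC=1: DEC 1 -> ACC=-3
Event 4 (EXEC): [IRQ0] PC=2: DEC 4 -> ACC=-7
Event 5 (EXEC): [IRQ0] PC=3: IRET -> resume MAIN at PC=0 (depth now 0)
Event 6 (EXEC): [MAIN] PC=0: DEC 1 -> ACC=-8
Event 7 (INT 0): INT 0 arrives: push (MAIN, PC=1), enter IRQ0 at PC=0 (depth now 1)
Event 8 (EXEC): [IRQ0] PC=0: DEC 2 -> ACC=-10
Event 9 (EXEC): [IRQ0] PC=1: DEC 1 -> ACC=-11
Event 10 (EXEC): [IRQ0] PC=2: DEC 4 -> ACC=-15
Event 11 (EXEC): [IRQ0] PC=3: IRET -> resume MAIN at PC=1 (depth now 0)
Event 12 (EXEC): [MAIN] PC=1: NOP
Event 13 (EXEC): [MAIN] PC=2: INC 1 -> ACC=-14
Event 14 (EXEC): [MAIN] PC=3: INC 1 -> ACC=-13
Event 15 (INT 0): INT 0 arrives: push (MAIN, PC=4), enter IRQ0 at PC=0 (depth now 1)
Event 16 (EXEC): [IRQ0] PC=0: DEC 2 -> ACC=-15
Event 17 (EXEC): [IRQ0] PC=1: DEC 1 -> ACC=-16
Event 18 (EXEC): [IRQ0] PC=2: DEC 4 -> ACC=-20
Event 19 (EXEC): [IRQ0] PC=3: IRET -> resume MAIN at PC=4 (depth now 0)
Event 20 (EXEC): [MAIN] PC=4: DEC 2 -> ACC=-22
Event 21 (EXEC): [MAIN] PC=5: HALT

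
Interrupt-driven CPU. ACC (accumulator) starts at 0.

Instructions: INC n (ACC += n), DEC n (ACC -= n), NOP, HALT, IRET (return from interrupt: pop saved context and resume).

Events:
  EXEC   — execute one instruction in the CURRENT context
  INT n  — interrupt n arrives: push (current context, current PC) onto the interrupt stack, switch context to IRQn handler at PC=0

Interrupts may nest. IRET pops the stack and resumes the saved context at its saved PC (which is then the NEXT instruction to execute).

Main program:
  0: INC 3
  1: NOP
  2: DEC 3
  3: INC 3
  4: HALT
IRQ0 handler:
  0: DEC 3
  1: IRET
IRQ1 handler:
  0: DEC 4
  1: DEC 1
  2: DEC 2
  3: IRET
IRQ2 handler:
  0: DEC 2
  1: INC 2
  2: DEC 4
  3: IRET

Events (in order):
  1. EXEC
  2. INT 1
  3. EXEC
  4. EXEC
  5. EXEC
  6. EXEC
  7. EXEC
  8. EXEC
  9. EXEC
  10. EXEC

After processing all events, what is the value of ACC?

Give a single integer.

Answer: -4

Derivation:
Event 1 (EXEC): [MAIN] PC=0: INC 3 -> ACC=3
Event 2 (INT 1): INT 1 arrives: push (MAIN, PC=1), enter IRQ1 at PC=0 (depth now 1)
Event 3 (EXEC): [IRQ1] PC=0: DEC 4 -> ACC=-1
Event 4 (EXEC): [IRQ1] PC=1: DEC 1 -> ACC=-2
Event 5 (EXEC): [IRQ1] PC=2: DEC 2 -> ACC=-4
Event 6 (EXEC): [IRQ1] PC=3: IRET -> resume MAIN at PC=1 (depth now 0)
Event 7 (EXEC): [MAIN] PC=1: NOP
Event 8 (EXEC): [MAIN] PC=2: DEC 3 -> ACC=-7
Event 9 (EXEC): [MAIN] PC=3: INC 3 -> ACC=-4
Event 10 (EXEC): [MAIN] PC=4: HALT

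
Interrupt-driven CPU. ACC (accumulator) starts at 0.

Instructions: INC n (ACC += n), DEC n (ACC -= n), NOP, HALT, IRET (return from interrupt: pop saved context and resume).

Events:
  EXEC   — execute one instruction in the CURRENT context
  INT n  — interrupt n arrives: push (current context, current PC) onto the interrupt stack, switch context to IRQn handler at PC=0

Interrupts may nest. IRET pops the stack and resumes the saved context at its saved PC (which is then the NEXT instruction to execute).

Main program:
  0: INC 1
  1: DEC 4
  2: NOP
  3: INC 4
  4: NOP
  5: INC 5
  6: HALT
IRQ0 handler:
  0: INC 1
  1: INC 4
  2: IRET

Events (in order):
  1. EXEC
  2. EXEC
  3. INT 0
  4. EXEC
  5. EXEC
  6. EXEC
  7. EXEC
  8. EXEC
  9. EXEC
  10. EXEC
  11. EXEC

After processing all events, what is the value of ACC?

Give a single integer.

Answer: 11

Derivation:
Event 1 (EXEC): [MAIN] PC=0: INC 1 -> ACC=1
Event 2 (EXEC): [MAIN] PC=1: DEC 4 -> ACC=-3
Event 3 (INT 0): INT 0 arrives: push (MAIN, PC=2), enter IRQ0 at PC=0 (depth now 1)
Event 4 (EXEC): [IRQ0] PC=0: INC 1 -> ACC=-2
Event 5 (EXEC): [IRQ0] PC=1: INC 4 -> ACC=2
Event 6 (EXEC): [IRQ0] PC=2: IRET -> resume MAIN at PC=2 (depth now 0)
Event 7 (EXEC): [MAIN] PC=2: NOP
Event 8 (EXEC): [MAIN] PC=3: INC 4 -> ACC=6
Event 9 (EXEC): [MAIN] PC=4: NOP
Event 10 (EXEC): [MAIN] PC=5: INC 5 -> ACC=11
Event 11 (EXEC): [MAIN] PC=6: HALT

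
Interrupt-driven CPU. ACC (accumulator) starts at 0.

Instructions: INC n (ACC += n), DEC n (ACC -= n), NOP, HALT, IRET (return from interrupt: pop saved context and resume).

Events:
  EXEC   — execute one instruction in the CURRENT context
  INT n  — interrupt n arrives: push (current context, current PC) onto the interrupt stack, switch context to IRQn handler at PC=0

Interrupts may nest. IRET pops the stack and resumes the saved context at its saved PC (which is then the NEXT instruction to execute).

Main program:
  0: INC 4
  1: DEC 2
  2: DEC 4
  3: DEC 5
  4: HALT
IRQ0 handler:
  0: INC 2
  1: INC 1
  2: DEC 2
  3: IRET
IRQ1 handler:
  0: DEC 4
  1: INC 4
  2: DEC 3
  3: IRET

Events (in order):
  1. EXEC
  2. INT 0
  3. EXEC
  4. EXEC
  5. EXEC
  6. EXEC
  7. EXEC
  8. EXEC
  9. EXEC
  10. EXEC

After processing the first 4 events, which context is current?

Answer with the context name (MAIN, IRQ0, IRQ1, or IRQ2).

Answer: IRQ0

Derivation:
Event 1 (EXEC): [MAIN] PC=0: INC 4 -> ACC=4
Event 2 (INT 0): INT 0 arrives: push (MAIN, PC=1), enter IRQ0 at PC=0 (depth now 1)
Event 3 (EXEC): [IRQ0] PC=0: INC 2 -> ACC=6
Event 4 (EXEC): [IRQ0] PC=1: INC 1 -> ACC=7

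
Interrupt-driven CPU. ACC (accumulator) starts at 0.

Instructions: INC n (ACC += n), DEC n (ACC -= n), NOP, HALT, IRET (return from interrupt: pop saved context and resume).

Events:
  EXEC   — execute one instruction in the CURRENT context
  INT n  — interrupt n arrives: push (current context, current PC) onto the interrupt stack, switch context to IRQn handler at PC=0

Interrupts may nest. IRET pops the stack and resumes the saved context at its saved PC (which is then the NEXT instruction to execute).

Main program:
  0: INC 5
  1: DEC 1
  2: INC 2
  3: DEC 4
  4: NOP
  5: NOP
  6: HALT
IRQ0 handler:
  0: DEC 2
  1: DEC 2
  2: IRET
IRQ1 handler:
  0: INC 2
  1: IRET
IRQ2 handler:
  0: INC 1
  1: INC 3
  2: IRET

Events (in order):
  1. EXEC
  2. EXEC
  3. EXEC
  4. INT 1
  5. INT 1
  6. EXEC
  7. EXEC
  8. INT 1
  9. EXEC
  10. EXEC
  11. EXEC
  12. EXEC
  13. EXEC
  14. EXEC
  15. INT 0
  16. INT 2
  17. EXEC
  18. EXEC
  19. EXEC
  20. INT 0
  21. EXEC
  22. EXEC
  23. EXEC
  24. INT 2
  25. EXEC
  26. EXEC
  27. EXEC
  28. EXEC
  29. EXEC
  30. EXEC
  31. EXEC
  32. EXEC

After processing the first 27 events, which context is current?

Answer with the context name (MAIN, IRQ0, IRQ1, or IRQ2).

Answer: IRQ0

Derivation:
Event 1 (EXEC): [MAIN] PC=0: INC 5 -> ACC=5
Event 2 (EXEC): [MAIN] PC=1: DEC 1 -> ACC=4
Event 3 (EXEC): [MAIN] PC=2: INC 2 -> ACC=6
Event 4 (INT 1): INT 1 arrives: push (MAIN, PC=3), enter IRQ1 at PC=0 (depth now 1)
Event 5 (INT 1): INT 1 arrives: push (IRQ1, PC=0), enter IRQ1 at PC=0 (depth now 2)
Event 6 (EXEC): [IRQ1] PC=0: INC 2 -> ACC=8
Event 7 (EXEC): [IRQ1] PC=1: IRET -> resume IRQ1 at PC=0 (depth now 1)
Event 8 (INT 1): INT 1 arrives: push (IRQ1, PC=0), enter IRQ1 at PC=0 (depth now 2)
Event 9 (EXEC): [IRQ1] PC=0: INC 2 -> ACC=10
Event 10 (EXEC): [IRQ1] PC=1: IRET -> resume IRQ1 at PC=0 (depth now 1)
Event 11 (EXEC): [IRQ1] PC=0: INC 2 -> ACC=12
Event 12 (EXEC): [IRQ1] PC=1: IRET -> resume MAIN at PC=3 (depth now 0)
Event 13 (EXEC): [MAIN] PC=3: DEC 4 -> ACC=8
Event 14 (EXEC): [MAIN] PC=4: NOP
Event 15 (INT 0): INT 0 arrives: push (MAIN, PC=5), enter IRQ0 at PC=0 (depth now 1)
Event 16 (INT 2): INT 2 arrives: push (IRQ0, PC=0), enter IRQ2 at PC=0 (depth now 2)
Event 17 (EXEC): [IRQ2] PC=0: INC 1 -> ACC=9
Event 18 (EXEC): [IRQ2] PC=1: INC 3 -> ACC=12
Event 19 (EXEC): [IRQ2] PC=2: IRET -> resume IRQ0 at PC=0 (depth now 1)
Event 20 (INT 0): INT 0 arrives: push (IRQ0, PC=0), enter IRQ0 at PC=0 (depth now 2)
Event 21 (EXEC): [IRQ0] PC=0: DEC 2 -> ACC=10
Event 22 (EXEC): [IRQ0] PC=1: DEC 2 -> ACC=8
Event 23 (EXEC): [IRQ0] PC=2: IRET -> resume IRQ0 at PC=0 (depth now 1)
Event 24 (INT 2): INT 2 arrives: push (IRQ0, PC=0), enter IRQ2 at PC=0 (depth now 2)
Event 25 (EXEC): [IRQ2] PC=0: INC 1 -> ACC=9
Event 26 (EXEC): [IRQ2] PC=1: INC 3 -> ACC=12
Event 27 (EXEC): [IRQ2] PC=2: IRET -> resume IRQ0 at PC=0 (depth now 1)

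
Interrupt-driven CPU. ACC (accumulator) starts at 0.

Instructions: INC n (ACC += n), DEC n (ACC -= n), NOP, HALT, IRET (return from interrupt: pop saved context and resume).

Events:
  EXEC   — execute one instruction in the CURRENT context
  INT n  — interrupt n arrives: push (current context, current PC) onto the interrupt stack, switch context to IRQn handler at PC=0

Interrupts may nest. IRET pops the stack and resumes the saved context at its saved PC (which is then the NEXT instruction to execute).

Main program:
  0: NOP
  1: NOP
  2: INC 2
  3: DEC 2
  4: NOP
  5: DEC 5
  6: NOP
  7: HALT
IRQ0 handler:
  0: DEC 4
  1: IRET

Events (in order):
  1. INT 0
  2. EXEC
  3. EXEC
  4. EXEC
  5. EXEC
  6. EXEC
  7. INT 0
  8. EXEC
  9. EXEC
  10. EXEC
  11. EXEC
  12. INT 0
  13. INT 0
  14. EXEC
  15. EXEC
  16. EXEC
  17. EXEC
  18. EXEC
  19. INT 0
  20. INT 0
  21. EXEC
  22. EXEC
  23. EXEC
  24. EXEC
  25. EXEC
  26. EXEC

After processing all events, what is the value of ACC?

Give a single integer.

Answer: -29

Derivation:
Event 1 (INT 0): INT 0 arrives: push (MAIN, PC=0), enter IRQ0 at PC=0 (depth now 1)
Event 2 (EXEC): [IRQ0] PC=0: DEC 4 -> ACC=-4
Event 3 (EXEC): [IRQ0] PC=1: IRET -> resume MAIN at PC=0 (depth now 0)
Event 4 (EXEC): [MAIN] PC=0: NOP
Event 5 (EXEC): [MAIN] PC=1: NOP
Event 6 (EXEC): [MAIN] PC=2: INC 2 -> ACC=-2
Event 7 (INT 0): INT 0 arrives: push (MAIN, PC=3), enter IRQ0 at PC=0 (depth now 1)
Event 8 (EXEC): [IRQ0] PC=0: DEC 4 -> ACC=-6
Event 9 (EXEC): [IRQ0] PC=1: IRET -> resume MAIN at PC=3 (depth now 0)
Event 10 (EXEC): [MAIN] PC=3: DEC 2 -> ACC=-8
Event 11 (EXEC): [MAIN] PC=4: NOP
Event 12 (INT 0): INT 0 arrives: push (MAIN, PC=5), enter IRQ0 at PC=0 (depth now 1)
Event 13 (INT 0): INT 0 arrives: push (IRQ0, PC=0), enter IRQ0 at PC=0 (depth now 2)
Event 14 (EXEC): [IRQ0] PC=0: DEC 4 -> ACC=-12
Event 15 (EXEC): [IRQ0] PC=1: IRET -> resume IRQ0 at PC=0 (depth now 1)
Event 16 (EXEC): [IRQ0] PC=0: DEC 4 -> ACC=-16
Event 17 (EXEC): [IRQ0] PC=1: IRET -> resume MAIN at PC=5 (depth now 0)
Event 18 (EXEC): [MAIN] PC=5: DEC 5 -> ACC=-21
Event 19 (INT 0): INT 0 arrives: push (MAIN, PC=6), enter IRQ0 at PC=0 (depth now 1)
Event 20 (INT 0): INT 0 arrives: push (IRQ0, PC=0), enter IRQ0 at PC=0 (depth now 2)
Event 21 (EXEC): [IRQ0] PC=0: DEC 4 -> ACC=-25
Event 22 (EXEC): [IRQ0] PC=1: IRET -> resume IRQ0 at PC=0 (depth now 1)
Event 23 (EXEC): [IRQ0] PC=0: DEC 4 -> ACC=-29
Event 24 (EXEC): [IRQ0] PC=1: IRET -> resume MAIN at PC=6 (depth now 0)
Event 25 (EXEC): [MAIN] PC=6: NOP
Event 26 (EXEC): [MAIN] PC=7: HALT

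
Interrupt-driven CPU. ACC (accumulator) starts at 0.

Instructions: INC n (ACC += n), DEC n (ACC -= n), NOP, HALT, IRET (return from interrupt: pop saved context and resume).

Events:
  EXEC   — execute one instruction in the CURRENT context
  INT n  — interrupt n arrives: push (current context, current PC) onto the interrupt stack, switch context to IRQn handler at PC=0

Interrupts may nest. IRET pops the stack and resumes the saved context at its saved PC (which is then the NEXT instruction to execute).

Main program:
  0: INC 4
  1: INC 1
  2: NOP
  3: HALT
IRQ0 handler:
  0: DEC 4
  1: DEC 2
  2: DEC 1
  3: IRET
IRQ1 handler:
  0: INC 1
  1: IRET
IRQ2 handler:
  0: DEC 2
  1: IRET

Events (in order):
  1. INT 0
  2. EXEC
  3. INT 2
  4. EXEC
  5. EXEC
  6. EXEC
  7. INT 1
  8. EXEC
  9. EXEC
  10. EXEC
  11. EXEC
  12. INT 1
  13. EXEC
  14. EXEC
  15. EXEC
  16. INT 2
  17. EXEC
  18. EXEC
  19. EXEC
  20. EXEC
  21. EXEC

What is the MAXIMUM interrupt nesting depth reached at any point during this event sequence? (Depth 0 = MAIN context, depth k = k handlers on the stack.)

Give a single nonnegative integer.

Answer: 2

Derivation:
Event 1 (INT 0): INT 0 arrives: push (MAIN, PC=0), enter IRQ0 at PC=0 (depth now 1) [depth=1]
Event 2 (EXEC): [IRQ0] PC=0: DEC 4 -> ACC=-4 [depth=1]
Event 3 (INT 2): INT 2 arrives: push (IRQ0, PC=1), enter IRQ2 at PC=0 (depth now 2) [depth=2]
Event 4 (EXEC): [IRQ2] PC=0: DEC 2 -> ACC=-6 [depth=2]
Event 5 (EXEC): [IRQ2] PC=1: IRET -> resume IRQ0 at PC=1 (depth now 1) [depth=1]
Event 6 (EXEC): [IRQ0] PC=1: DEC 2 -> ACC=-8 [depth=1]
Event 7 (INT 1): INT 1 arrives: push (IRQ0, PC=2), enter IRQ1 at PC=0 (depth now 2) [depth=2]
Event 8 (EXEC): [IRQ1] PC=0: INC 1 -> ACC=-7 [depth=2]
Event 9 (EXEC): [IRQ1] PC=1: IRET -> resume IRQ0 at PC=2 (depth now 1) [depth=1]
Event 10 (EXEC): [IRQ0] PC=2: DEC 1 -> ACC=-8 [depth=1]
Event 11 (EXEC): [IRQ0] PC=3: IRET -> resume MAIN at PC=0 (depth now 0) [depth=0]
Event 12 (INT 1): INT 1 arrives: push (MAIN, PC=0), enter IRQ1 at PC=0 (depth now 1) [depth=1]
Event 13 (EXEC): [IRQ1] PC=0: INC 1 -> ACC=-7 [depth=1]
Event 14 (EXEC): [IRQ1] PC=1: IRET -> resume MAIN at PC=0 (depth now 0) [depth=0]
Event 15 (EXEC): [MAIN] PC=0: INC 4 -> ACC=-3 [depth=0]
Event 16 (INT 2): INT 2 arrives: push (MAIN, PC=1), enter IRQ2 at PC=0 (depth now 1) [depth=1]
Event 17 (EXEC): [IRQ2] PC=0: DEC 2 -> ACC=-5 [depth=1]
Event 18 (EXEC): [IRQ2] PC=1: IRET -> resume MAIN at PC=1 (depth now 0) [depth=0]
Event 19 (EXEC): [MAIN] PC=1: INC 1 -> ACC=-4 [depth=0]
Event 20 (EXEC): [MAIN] PC=2: NOP [depth=0]
Event 21 (EXEC): [MAIN] PC=3: HALT [depth=0]
Max depth observed: 2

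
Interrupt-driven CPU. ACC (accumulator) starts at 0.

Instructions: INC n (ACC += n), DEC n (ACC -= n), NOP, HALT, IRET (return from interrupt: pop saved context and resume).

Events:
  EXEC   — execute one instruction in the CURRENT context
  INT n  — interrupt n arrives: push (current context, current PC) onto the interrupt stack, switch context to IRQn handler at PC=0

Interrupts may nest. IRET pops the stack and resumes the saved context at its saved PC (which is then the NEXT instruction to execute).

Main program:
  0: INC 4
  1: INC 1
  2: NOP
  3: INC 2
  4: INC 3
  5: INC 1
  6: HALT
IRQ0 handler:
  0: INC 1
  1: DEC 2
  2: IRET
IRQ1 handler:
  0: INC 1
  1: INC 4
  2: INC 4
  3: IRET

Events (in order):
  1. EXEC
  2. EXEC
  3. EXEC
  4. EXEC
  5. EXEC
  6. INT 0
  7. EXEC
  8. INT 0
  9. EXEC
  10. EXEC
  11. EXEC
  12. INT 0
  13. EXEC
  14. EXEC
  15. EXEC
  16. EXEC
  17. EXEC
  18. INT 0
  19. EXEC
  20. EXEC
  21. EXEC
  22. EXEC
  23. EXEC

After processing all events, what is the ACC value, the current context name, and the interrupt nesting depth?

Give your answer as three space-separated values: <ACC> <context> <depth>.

Event 1 (EXEC): [MAIN] PC=0: INC 4 -> ACC=4
Event 2 (EXEC): [MAIN] PC=1: INC 1 -> ACC=5
Event 3 (EXEC): [MAIN] PC=2: NOP
Event 4 (EXEC): [MAIN] PC=3: INC 2 -> ACC=7
Event 5 (EXEC): [MAIN] PC=4: INC 3 -> ACC=10
Event 6 (INT 0): INT 0 arrives: push (MAIN, PC=5), enter IRQ0 at PC=0 (depth now 1)
Event 7 (EXEC): [IRQ0] PC=0: INC 1 -> ACC=11
Event 8 (INT 0): INT 0 arrives: push (IRQ0, PC=1), enter IRQ0 at PC=0 (depth now 2)
Event 9 (EXEC): [IRQ0] PC=0: INC 1 -> ACC=12
Event 10 (EXEC): [IRQ0] PC=1: DEC 2 -> ACC=10
Event 11 (EXEC): [IRQ0] PC=2: IRET -> resume IRQ0 at PC=1 (depth now 1)
Event 12 (INT 0): INT 0 arrives: push (IRQ0, PC=1), enter IRQ0 at PC=0 (depth now 2)
Event 13 (EXEC): [IRQ0] PC=0: INC 1 -> ACC=11
Event 14 (EXEC): [IRQ0] PC=1: DEC 2 -> ACC=9
Event 15 (EXEC): [IRQ0] PC=2: IRET -> resume IRQ0 at PC=1 (depth now 1)
Event 16 (EXEC): [IRQ0] PC=1: DEC 2 -> ACC=7
Event 17 (EXEC): [IRQ0] PC=2: IRET -> resume MAIN at PC=5 (depth now 0)
Event 18 (INT 0): INT 0 arrives: push (MAIN, PC=5), enter IRQ0 at PC=0 (depth now 1)
Event 19 (EXEC): [IRQ0] PC=0: INC 1 -> ACC=8
Event 20 (EXEC): [IRQ0] PC=1: DEC 2 -> ACC=6
Event 21 (EXEC): [IRQ0] PC=2: IRET -> resume MAIN at PC=5 (depth now 0)
Event 22 (EXEC): [MAIN] PC=5: INC 1 -> ACC=7
Event 23 (EXEC): [MAIN] PC=6: HALT

Answer: 7 MAIN 0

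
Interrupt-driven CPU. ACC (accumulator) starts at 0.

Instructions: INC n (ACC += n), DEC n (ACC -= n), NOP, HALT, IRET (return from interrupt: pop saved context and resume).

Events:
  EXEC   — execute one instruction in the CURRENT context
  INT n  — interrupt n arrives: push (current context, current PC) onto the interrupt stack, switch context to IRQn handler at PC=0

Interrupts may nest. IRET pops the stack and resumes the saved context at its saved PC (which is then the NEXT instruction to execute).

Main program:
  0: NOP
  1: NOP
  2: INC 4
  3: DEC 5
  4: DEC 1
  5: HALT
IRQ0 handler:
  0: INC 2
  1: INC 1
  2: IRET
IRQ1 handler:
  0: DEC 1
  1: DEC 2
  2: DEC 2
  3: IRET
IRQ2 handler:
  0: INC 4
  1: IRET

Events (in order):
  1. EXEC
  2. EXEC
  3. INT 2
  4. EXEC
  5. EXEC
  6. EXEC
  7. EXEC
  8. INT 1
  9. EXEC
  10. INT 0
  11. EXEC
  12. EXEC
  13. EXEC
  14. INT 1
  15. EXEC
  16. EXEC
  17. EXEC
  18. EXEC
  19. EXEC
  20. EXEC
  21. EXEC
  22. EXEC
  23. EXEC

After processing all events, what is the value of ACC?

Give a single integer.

Event 1 (EXEC): [MAIN] PC=0: NOP
Event 2 (EXEC): [MAIN] PC=1: NOP
Event 3 (INT 2): INT 2 arrives: push (MAIN, PC=2), enter IRQ2 at PC=0 (depth now 1)
Event 4 (EXEC): [IRQ2] PC=0: INC 4 -> ACC=4
Event 5 (EXEC): [IRQ2] PC=1: IRET -> resume MAIN at PC=2 (depth now 0)
Event 6 (EXEC): [MAIN] PC=2: INC 4 -> ACC=8
Event 7 (EXEC): [MAIN] PC=3: DEC 5 -> ACC=3
Event 8 (INT 1): INT 1 arrives: push (MAIN, PC=4), enter IRQ1 at PC=0 (depth now 1)
Event 9 (EXEC): [IRQ1] PC=0: DEC 1 -> ACC=2
Event 10 (INT 0): INT 0 arrives: push (IRQ1, PC=1), enter IRQ0 at PC=0 (depth now 2)
Event 11 (EXEC): [IRQ0] PC=0: INC 2 -> ACC=4
Event 12 (EXEC): [IRQ0] PC=1: INC 1 -> ACC=5
Event 13 (EXEC): [IRQ0] PC=2: IRET -> resume IRQ1 at PC=1 (depth now 1)
Event 14 (INT 1): INT 1 arrives: push (IRQ1, PC=1), enter IRQ1 at PC=0 (depth now 2)
Event 15 (EXEC): [IRQ1] PC=0: DEC 1 -> ACC=4
Event 16 (EXEC): [IRQ1] PC=1: DEC 2 -> ACC=2
Event 17 (EXEC): [IRQ1] PC=2: DEC 2 -> ACC=0
Event 18 (EXEC): [IRQ1] PC=3: IRET -> resume IRQ1 at PC=1 (depth now 1)
Event 19 (EXEC): [IRQ1] PC=1: DEC 2 -> ACC=-2
Event 20 (EXEC): [IRQ1] PC=2: DEC 2 -> ACC=-4
Event 21 (EXEC): [IRQ1] PC=3: IRET -> resume MAIN at PC=4 (depth now 0)
Event 22 (EXEC): [MAIN] PC=4: DEC 1 -> ACC=-5
Event 23 (EXEC): [MAIN] PC=5: HALT

Answer: -5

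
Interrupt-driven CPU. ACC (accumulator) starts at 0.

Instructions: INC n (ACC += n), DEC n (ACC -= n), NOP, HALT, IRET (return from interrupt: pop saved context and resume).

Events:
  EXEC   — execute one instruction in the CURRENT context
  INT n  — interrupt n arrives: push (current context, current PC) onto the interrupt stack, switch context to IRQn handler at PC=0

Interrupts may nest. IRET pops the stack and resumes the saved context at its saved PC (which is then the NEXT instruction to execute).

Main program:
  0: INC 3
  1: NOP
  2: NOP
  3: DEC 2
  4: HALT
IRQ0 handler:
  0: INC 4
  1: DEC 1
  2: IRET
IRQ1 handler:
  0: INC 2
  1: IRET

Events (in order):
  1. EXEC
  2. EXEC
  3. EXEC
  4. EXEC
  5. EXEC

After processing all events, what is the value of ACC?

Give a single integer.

Answer: 1

Derivation:
Event 1 (EXEC): [MAIN] PC=0: INC 3 -> ACC=3
Event 2 (EXEC): [MAIN] PC=1: NOP
Event 3 (EXEC): [MAIN] PC=2: NOP
Event 4 (EXEC): [MAIN] PC=3: DEC 2 -> ACC=1
Event 5 (EXEC): [MAIN] PC=4: HALT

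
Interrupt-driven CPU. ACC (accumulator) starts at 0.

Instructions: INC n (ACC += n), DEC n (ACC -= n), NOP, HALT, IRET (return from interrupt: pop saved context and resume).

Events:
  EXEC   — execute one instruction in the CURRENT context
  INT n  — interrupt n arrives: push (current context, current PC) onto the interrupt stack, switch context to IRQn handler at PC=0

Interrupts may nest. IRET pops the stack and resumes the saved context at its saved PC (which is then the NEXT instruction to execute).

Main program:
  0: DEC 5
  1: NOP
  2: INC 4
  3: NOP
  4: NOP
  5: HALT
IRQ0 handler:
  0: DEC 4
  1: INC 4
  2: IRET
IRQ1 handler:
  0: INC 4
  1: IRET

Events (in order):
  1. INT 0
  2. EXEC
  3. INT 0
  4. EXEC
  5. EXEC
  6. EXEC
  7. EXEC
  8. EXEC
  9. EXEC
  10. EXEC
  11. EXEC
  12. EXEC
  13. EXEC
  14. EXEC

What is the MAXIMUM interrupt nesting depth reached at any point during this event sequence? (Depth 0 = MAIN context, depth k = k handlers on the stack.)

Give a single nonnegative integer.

Event 1 (INT 0): INT 0 arrives: push (MAIN, PC=0), enter IRQ0 at PC=0 (depth now 1) [depth=1]
Event 2 (EXEC): [IRQ0] PC=0: DEC 4 -> ACC=-4 [depth=1]
Event 3 (INT 0): INT 0 arrives: push (IRQ0, PC=1), enter IRQ0 at PC=0 (depth now 2) [depth=2]
Event 4 (EXEC): [IRQ0] PC=0: DEC 4 -> ACC=-8 [depth=2]
Event 5 (EXEC): [IRQ0] PC=1: INC 4 -> ACC=-4 [depth=2]
Event 6 (EXEC): [IRQ0] PC=2: IRET -> resume IRQ0 at PC=1 (depth now 1) [depth=1]
Event 7 (EXEC): [IRQ0] PC=1: INC 4 -> ACC=0 [depth=1]
Event 8 (EXEC): [IRQ0] PC=2: IRET -> resume MAIN at PC=0 (depth now 0) [depth=0]
Event 9 (EXEC): [MAIN] PC=0: DEC 5 -> ACC=-5 [depth=0]
Event 10 (EXEC): [MAIN] PC=1: NOP [depth=0]
Event 11 (EXEC): [MAIN] PC=2: INC 4 -> ACC=-1 [depth=0]
Event 12 (EXEC): [MAIN] PC=3: NOP [depth=0]
Event 13 (EXEC): [MAIN] PC=4: NOP [depth=0]
Event 14 (EXEC): [MAIN] PC=5: HALT [depth=0]
Max depth observed: 2

Answer: 2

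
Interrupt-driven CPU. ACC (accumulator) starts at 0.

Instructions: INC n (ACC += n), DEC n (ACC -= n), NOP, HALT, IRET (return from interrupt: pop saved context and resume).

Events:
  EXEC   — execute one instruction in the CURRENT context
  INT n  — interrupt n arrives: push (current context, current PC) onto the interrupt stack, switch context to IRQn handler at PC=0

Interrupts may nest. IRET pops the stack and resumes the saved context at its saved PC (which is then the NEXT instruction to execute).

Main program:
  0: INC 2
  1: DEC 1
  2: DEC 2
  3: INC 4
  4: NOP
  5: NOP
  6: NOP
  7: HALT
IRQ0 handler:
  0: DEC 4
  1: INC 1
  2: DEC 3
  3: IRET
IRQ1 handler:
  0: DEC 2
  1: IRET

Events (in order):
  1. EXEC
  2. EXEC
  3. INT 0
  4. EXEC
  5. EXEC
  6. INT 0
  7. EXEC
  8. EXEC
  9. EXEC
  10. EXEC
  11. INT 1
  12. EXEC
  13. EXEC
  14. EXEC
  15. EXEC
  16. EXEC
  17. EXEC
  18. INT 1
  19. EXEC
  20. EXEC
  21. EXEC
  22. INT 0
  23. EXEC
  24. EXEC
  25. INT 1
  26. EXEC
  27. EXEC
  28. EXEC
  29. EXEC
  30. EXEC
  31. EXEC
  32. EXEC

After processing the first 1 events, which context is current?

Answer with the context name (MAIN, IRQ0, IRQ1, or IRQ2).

Answer: MAIN

Derivation:
Event 1 (EXEC): [MAIN] PC=0: INC 2 -> ACC=2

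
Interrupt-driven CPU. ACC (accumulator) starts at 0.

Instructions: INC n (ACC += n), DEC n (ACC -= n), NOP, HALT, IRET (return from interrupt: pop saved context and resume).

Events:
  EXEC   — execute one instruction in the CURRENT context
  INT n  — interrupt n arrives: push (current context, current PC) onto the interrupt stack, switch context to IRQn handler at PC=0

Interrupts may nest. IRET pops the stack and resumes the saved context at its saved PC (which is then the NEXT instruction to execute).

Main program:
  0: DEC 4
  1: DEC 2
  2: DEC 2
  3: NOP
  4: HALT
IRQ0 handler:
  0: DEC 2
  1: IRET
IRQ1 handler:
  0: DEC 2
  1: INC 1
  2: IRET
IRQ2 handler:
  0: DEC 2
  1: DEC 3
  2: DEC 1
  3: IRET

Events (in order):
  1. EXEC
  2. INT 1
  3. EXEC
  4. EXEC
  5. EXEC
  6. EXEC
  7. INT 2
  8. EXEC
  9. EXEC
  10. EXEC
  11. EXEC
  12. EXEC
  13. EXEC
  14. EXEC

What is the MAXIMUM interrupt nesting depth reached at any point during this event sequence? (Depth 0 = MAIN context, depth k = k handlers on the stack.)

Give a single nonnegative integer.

Answer: 1

Derivation:
Event 1 (EXEC): [MAIN] PC=0: DEC 4 -> ACC=-4 [depth=0]
Event 2 (INT 1): INT 1 arrives: push (MAIN, PC=1), enter IRQ1 at PC=0 (depth now 1) [depth=1]
Event 3 (EXEC): [IRQ1] PC=0: DEC 2 -> ACC=-6 [depth=1]
Event 4 (EXEC): [IRQ1] PC=1: INC 1 -> ACC=-5 [depth=1]
Event 5 (EXEC): [IRQ1] PC=2: IRET -> resume MAIN at PC=1 (depth now 0) [depth=0]
Event 6 (EXEC): [MAIN] PC=1: DEC 2 -> ACC=-7 [depth=0]
Event 7 (INT 2): INT 2 arrives: push (MAIN, PC=2), enter IRQ2 at PC=0 (depth now 1) [depth=1]
Event 8 (EXEC): [IRQ2] PC=0: DEC 2 -> ACC=-9 [depth=1]
Event 9 (EXEC): [IRQ2] PC=1: DEC 3 -> ACC=-12 [depth=1]
Event 10 (EXEC): [IRQ2] PC=2: DEC 1 -> ACC=-13 [depth=1]
Event 11 (EXEC): [IRQ2] PC=3: IRET -> resume MAIN at PC=2 (depth now 0) [depth=0]
Event 12 (EXEC): [MAIN] PC=2: DEC 2 -> ACC=-15 [depth=0]
Event 13 (EXEC): [MAIN] PC=3: NOP [depth=0]
Event 14 (EXEC): [MAIN] PC=4: HALT [depth=0]
Max depth observed: 1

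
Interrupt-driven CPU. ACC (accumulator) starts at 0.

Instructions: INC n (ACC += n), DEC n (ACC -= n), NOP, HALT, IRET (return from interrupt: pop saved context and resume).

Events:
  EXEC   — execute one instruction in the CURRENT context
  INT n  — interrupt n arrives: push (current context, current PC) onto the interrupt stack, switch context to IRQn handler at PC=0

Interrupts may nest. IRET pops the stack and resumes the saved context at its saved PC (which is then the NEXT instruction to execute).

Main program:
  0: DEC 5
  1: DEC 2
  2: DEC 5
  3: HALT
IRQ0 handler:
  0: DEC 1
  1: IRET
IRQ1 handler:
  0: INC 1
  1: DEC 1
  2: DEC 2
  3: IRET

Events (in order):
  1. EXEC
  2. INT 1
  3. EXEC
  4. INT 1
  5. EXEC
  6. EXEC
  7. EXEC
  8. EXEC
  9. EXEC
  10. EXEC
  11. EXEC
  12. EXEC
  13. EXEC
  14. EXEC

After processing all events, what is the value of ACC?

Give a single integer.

Answer: -16

Derivation:
Event 1 (EXEC): [MAIN] PC=0: DEC 5 -> ACC=-5
Event 2 (INT 1): INT 1 arrives: push (MAIN, PC=1), enter IRQ1 at PC=0 (depth now 1)
Event 3 (EXEC): [IRQ1] PC=0: INC 1 -> ACC=-4
Event 4 (INT 1): INT 1 arrives: push (IRQ1, PC=1), enter IRQ1 at PC=0 (depth now 2)
Event 5 (EXEC): [IRQ1] PC=0: INC 1 -> ACC=-3
Event 6 (EXEC): [IRQ1] PC=1: DEC 1 -> ACC=-4
Event 7 (EXEC): [IRQ1] PC=2: DEC 2 -> ACC=-6
Event 8 (EXEC): [IRQ1] PC=3: IRET -> resume IRQ1 at PC=1 (depth now 1)
Event 9 (EXEC): [IRQ1] PC=1: DEC 1 -> ACC=-7
Event 10 (EXEC): [IRQ1] PC=2: DEC 2 -> ACC=-9
Event 11 (EXEC): [IRQ1] PC=3: IRET -> resume MAIN at PC=1 (depth now 0)
Event 12 (EXEC): [MAIN] PC=1: DEC 2 -> ACC=-11
Event 13 (EXEC): [MAIN] PC=2: DEC 5 -> ACC=-16
Event 14 (EXEC): [MAIN] PC=3: HALT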